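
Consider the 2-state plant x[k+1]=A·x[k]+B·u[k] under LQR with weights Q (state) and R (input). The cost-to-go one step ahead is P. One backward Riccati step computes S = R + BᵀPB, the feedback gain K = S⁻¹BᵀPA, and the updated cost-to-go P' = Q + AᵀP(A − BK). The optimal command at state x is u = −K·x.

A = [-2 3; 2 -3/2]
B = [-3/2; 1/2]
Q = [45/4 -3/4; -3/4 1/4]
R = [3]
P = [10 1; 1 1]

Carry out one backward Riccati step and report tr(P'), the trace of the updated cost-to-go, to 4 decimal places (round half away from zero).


27.9459

BᵀP = [-14.5000 -1.0000]
S = R + BᵀPB = [3] + [21.2500] = [24.2500]
BᵀPA = [27.0000 -42.0000]
K = S⁻¹·BᵀPA = [1.1134 -1.7320]
A−BK = [-0.3299 0.4021; 1.4433 -0.6340]
AᵀP(A−BK) = [5.9381 -7.2371; -7.2371 10.5077]
P' = Q + AᵀP(A−BK) = [17.1881 -7.9871; -7.9871 10.7577]
tr(P') = 27.9459


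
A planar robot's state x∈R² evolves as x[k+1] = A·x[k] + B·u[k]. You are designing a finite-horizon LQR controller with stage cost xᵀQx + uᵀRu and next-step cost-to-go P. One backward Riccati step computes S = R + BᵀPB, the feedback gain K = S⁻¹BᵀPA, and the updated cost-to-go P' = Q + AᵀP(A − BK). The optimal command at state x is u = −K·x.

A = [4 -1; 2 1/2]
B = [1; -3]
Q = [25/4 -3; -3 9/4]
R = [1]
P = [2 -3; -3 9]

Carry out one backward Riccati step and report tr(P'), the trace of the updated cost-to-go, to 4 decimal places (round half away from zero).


BᵀP = [11.0000 -30.0000]
S = R + BᵀPB = [1] + [101.0000] = [102.0000]
BᵀPA = [-16.0000 -26.0000]
K = S⁻¹·BᵀPA = [-0.1569 -0.2549]
A−BK = [4.1569 -0.7451; 1.5294 -0.2647]
AᵀP(A−BK) = [17.4902 -3.0784; -3.0784 0.6225]
P' = Q + AᵀP(A−BK) = [23.7402 -6.0784; -6.0784 2.8725]
tr(P') = 26.6127

26.6127


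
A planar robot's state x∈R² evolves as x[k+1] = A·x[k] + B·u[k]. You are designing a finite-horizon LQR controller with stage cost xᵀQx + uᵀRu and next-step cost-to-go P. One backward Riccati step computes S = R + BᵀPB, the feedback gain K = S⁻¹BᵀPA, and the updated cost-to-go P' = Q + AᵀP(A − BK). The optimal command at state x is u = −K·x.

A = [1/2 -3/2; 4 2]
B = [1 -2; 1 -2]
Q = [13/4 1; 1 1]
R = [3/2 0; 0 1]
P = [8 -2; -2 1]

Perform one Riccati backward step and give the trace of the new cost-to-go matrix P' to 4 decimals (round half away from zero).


BᵀP = [6.0000 -1.0000; -12.0000 2.0000]
S = R + BᵀPB = [3/2 0; 0 1] + [5.0000 -10.0000; -10.0000 20.0000] = [6.5000 -10.0000; -10.0000 21.0000]
BᵀPA = [-1.0000 -11.0000; 2.0000 22.0000]
K = S⁻¹·BᵀPA = [-0.0274 -0.3014; 0.0822 0.9041]
A−BK = [0.6918 0.6096; 4.1918 4.1096]
AᵀP(A−BK) = [9.8082 9.8904; 9.8904 10.7945]
P' = Q + AᵀP(A−BK) = [13.0582 10.8904; 10.8904 11.7945]
tr(P') = 24.8527

24.8527


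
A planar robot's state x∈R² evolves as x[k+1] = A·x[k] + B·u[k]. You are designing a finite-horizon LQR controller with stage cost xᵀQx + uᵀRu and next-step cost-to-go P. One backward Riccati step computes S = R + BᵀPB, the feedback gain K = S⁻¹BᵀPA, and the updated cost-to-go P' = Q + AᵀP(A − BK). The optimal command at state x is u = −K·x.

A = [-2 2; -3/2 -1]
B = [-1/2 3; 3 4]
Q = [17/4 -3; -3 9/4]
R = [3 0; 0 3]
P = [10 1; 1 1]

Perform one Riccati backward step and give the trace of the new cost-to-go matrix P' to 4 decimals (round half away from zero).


BᵀP = [-2.0000 2.5000; 34.0000 7.0000]
S = R + BᵀPB = [3 0; 0 3] + [8.5000 4.0000; 4.0000 130.0000] = [11.5000 4.0000; 4.0000 133.0000]
BᵀPA = [0.2500 -6.5000; -78.5000 61.0000]
K = S⁻¹·BᵀPA = [0.2294 -0.7324; -0.5971 0.4807]
A−BK = [-0.0939 0.1918; 0.2002 -0.7255]
AᵀP(A−BK) = [1.3183 -1.5840; -1.5840 2.9182]
P' = Q + AᵀP(A−BK) = [5.5683 -4.5840; -4.5840 5.1682]
tr(P') = 10.7365

10.7365


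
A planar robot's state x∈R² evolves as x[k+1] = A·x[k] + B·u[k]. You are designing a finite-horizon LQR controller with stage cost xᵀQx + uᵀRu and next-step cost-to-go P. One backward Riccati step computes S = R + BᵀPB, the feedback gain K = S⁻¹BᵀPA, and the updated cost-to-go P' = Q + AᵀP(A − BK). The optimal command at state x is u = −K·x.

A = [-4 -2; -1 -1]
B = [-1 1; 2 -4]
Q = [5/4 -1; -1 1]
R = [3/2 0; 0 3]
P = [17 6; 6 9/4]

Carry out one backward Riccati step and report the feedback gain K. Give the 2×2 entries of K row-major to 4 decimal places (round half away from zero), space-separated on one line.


5.2222 2.7778 3.2222 1.7778

BᵀP = [-5.0000 -1.5000; -7.0000 -3.0000]
S = R + BᵀPB = [3/2 0; 0 3] + [2.0000 1.0000; 1.0000 5.0000] = [3.5000 1.0000; 1.0000 8.0000]
BᵀPA = [21.5000 11.5000; 31.0000 17.0000]
K = S⁻¹·BᵀPA = [5.2222 2.7778; 3.2222 1.7778]
A−BK = [-2.0000 -1.0000; 1.4444 0.5556]
AᵀP(A−BK) = [110.0833 59.4167; 59.4167 32.0833]
P' = Q + AᵀP(A−BK) = [111.3333 58.4167; 58.4167 33.0833]
tr(P') = 144.4167


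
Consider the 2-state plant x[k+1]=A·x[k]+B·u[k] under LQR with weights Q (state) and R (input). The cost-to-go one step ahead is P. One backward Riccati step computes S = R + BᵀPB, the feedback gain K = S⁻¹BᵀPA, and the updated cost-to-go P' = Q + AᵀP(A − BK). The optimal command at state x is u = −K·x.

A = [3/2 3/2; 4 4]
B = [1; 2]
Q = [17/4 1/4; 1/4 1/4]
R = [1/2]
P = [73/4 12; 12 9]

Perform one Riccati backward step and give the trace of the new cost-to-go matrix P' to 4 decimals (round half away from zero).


8.0967

BᵀP = [42.2500 30.0000]
S = R + BᵀPB = [1/2] + [102.2500] = [102.7500]
BᵀPA = [183.3750 183.3750]
K = S⁻¹·BᵀPA = [1.7847 1.7847]
A−BK = [-0.2847 -0.2847; 0.4307 0.4307]
AᵀP(A−BK) = [1.7984 1.7984; 1.7984 1.7984]
P' = Q + AᵀP(A−BK) = [6.0484 2.0484; 2.0484 2.0484]
tr(P') = 8.0967


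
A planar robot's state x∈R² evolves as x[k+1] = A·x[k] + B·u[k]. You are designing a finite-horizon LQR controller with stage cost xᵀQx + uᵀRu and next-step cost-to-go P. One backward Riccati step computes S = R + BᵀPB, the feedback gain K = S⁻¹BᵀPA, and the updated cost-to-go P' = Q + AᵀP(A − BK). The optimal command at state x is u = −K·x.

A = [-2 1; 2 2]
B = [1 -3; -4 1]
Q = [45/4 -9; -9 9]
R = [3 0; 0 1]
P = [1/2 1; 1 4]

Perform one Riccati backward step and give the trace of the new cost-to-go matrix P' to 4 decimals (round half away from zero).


22.1569

BᵀP = [-3.5000 -15.0000; -0.5000 1.0000]
S = R + BᵀPB = [3 0; 0 1] + [56.5000 -4.5000; -4.5000 2.5000] = [59.5000 -4.5000; -4.5000 3.5000]
BᵀPA = [-23.0000 -33.5000; 3.0000 1.5000]
K = S⁻¹·BᵀPA = [-0.3564 -0.5878; 0.3989 -0.3271]
A−BK = [-0.4468 0.6064; 0.1755 -0.0239]
AᵀP(A−BK) = [0.6064 0.4628; 0.4628 1.3005]
P' = Q + AᵀP(A−BK) = [11.8564 -8.5372; -8.5372 10.3005]
tr(P') = 22.1569


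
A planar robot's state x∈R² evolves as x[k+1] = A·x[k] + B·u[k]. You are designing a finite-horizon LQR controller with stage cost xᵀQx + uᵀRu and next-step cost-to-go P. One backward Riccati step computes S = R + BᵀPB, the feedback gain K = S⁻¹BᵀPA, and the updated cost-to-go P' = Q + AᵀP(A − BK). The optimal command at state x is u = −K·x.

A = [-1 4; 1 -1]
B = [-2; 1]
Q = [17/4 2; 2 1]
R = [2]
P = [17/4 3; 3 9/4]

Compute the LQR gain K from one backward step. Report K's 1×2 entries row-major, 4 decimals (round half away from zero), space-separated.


BᵀP = [-5.5000 -3.7500]
S = R + BᵀPB = [2] + [7.2500] = [9.2500]
BᵀPA = [1.7500 -18.2500]
K = S⁻¹·BᵀPA = [0.1892 -1.9730]
A−BK = [-0.6216 0.0541; 0.8108 0.9730]
AᵀP(A−BK) = [0.1689 -0.7973; -0.7973 10.2432]
P' = Q + AᵀP(A−BK) = [4.4189 1.2027; 1.2027 11.2432]
tr(P') = 15.6622

0.1892 -1.9730


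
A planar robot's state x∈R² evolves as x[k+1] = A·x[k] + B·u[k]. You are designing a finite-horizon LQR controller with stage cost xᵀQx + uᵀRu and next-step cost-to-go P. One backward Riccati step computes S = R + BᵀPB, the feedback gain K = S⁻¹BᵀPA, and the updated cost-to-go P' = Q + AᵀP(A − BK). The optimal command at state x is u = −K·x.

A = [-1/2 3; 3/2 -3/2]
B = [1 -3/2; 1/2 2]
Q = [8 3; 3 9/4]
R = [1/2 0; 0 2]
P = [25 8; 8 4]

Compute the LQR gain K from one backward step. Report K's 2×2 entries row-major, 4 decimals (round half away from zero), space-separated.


0.3530 1.4581 0.4970 -0.9232

BᵀP = [29.0000 10.0000; -21.5000 -4.0000]
S = R + BᵀPB = [1/2 0; 0 2] + [34.0000 -23.5000; -23.5000 24.2500] = [34.5000 -23.5000; -23.5000 26.2500]
BᵀPA = [0.5000 72.0000; 4.7500 -58.5000]
K = S⁻¹·BᵀPA = [0.3530 1.4581; 0.4970 -0.9232]
A−BK = [-0.1075 0.1571; 0.3295 -0.3826]
AᵀP(A−BK) = [0.7128 -0.8437; -0.8437 3.0085]
P' = Q + AᵀP(A−BK) = [8.7128 2.1563; 2.1563 5.2585]
tr(P') = 13.9713


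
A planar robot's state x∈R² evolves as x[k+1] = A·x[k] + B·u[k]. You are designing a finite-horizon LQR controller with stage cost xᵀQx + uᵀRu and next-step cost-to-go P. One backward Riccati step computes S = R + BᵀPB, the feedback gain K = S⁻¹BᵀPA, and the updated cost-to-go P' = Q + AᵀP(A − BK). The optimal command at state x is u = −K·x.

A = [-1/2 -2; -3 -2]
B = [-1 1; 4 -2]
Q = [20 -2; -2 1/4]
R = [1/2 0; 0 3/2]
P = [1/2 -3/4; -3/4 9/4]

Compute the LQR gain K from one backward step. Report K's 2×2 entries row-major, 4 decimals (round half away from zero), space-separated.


BᵀP = [-3.5000 9.7500; 2.0000 -5.2500]
S = R + BᵀPB = [1/2 0; 0 3/2] + [42.5000 -23.0000; -23.0000 12.5000] = [43.0000 -23.0000; -23.0000 14.0000]
BᵀPA = [-27.5000 -12.5000; 14.7500 6.5000]
K = S⁻¹·BᵀPA = [-0.6267 -0.3493; 0.0240 -0.1096]
A−BK = [-1.1507 -2.2397; -0.4452 -0.8219]
AᵀP(A−BK) = [0.5368 0.7603; 0.7603 1.3459]
P' = Q + AᵀP(A−BK) = [20.5368 -1.2397; -1.2397 1.5959]
tr(P') = 22.1327

-0.6267 -0.3493 0.0240 -0.1096


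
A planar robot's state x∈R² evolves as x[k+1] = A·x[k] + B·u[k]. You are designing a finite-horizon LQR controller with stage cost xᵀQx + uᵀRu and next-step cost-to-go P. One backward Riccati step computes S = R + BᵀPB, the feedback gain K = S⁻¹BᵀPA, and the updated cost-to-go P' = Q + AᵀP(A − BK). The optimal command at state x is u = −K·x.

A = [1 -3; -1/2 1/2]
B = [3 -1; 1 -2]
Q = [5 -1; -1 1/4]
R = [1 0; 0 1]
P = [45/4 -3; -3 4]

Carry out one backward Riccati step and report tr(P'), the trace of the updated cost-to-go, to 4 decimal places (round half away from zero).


8.0666

BᵀP = [30.7500 -5.0000; -5.2500 -5.0000]
S = R + BᵀPB = [1 0; 0 1] + [87.2500 -20.7500; -20.7500 15.2500] = [88.2500 -20.7500; -20.7500 16.2500]
BᵀPA = [33.2500 -94.7500; -2.7500 13.2500]
K = S⁻¹·BᵀPA = [0.4816 -1.2603; 0.4457 -0.7940]
A−BK = [0.0010 -0.0130; -0.0902 0.1724]
AᵀP(A−BK) = [0.4636 -1.0272; -1.0272 2.3530]
P' = Q + AᵀP(A−BK) = [5.4636 -2.0272; -2.0272 2.6030]
tr(P') = 8.0666


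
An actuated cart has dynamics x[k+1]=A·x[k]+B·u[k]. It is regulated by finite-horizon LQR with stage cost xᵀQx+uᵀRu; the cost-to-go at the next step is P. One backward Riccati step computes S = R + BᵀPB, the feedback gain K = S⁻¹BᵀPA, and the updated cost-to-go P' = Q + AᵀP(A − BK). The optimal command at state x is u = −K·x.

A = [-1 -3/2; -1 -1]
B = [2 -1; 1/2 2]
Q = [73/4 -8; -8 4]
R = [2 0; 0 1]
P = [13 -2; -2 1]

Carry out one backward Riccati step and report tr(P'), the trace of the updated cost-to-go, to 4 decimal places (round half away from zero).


BᵀP = [25.0000 -3.5000; -17.0000 4.0000]
S = R + BᵀPB = [2 0; 0 1] + [48.2500 -32.0000; -32.0000 25.0000] = [50.2500 -32.0000; -32.0000 26.0000]
BᵀPA = [-21.5000 -34.0000; 13.0000 21.5000]
K = S⁻¹·BᵀPA = [-0.5062 -0.6938; -0.1230 -0.0270]
A−BK = [-0.1106 -0.1394; -0.5009 -0.5991]
AᵀP(A−BK) = [0.7159 0.9341; 0.9341 1.2409]
P' = Q + AᵀP(A−BK) = [18.9659 -7.0659; -7.0659 5.2409]
tr(P') = 24.2069

24.2069


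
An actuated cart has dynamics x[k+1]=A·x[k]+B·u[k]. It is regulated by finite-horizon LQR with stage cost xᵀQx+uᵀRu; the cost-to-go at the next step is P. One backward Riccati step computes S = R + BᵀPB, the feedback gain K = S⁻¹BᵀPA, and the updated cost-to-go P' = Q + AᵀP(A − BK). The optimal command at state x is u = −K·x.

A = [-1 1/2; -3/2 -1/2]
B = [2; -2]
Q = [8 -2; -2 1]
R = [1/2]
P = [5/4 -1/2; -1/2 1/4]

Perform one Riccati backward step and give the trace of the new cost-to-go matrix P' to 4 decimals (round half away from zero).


BᵀP = [3.5000 -1.5000]
S = R + BᵀPB = [1/2] + [10.0000] = [10.5000]
BᵀPA = [-1.2500 2.5000]
K = S⁻¹·BᵀPA = [-0.1190 0.2381]
A−BK = [-0.7619 0.0238; -1.7381 -0.0238]
AᵀP(A−BK) = [0.1637 -0.0149; -0.0149 0.0298]
P' = Q + AᵀP(A−BK) = [8.1637 -2.0149; -2.0149 1.0298]
tr(P') = 9.1935

9.1935


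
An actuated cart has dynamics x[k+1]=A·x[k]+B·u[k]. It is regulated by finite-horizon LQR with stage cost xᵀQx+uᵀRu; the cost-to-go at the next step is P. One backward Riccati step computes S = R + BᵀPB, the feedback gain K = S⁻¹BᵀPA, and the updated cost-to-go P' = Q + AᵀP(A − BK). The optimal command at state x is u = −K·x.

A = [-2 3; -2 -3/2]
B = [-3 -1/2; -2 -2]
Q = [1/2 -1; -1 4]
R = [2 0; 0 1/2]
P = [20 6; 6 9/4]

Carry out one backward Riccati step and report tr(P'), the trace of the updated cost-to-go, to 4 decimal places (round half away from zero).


BᵀP = [-72.0000 -22.5000; -22.0000 -7.5000]
S = R + BᵀPB = [2 0; 0 1/2] + [261.0000 81.0000; 81.0000 26.0000] = [263.0000 81.0000; 81.0000 26.5000]
BᵀPA = [189.0000 -182.2500; 59.0000 -54.7500]
K = S⁻¹·BᵀPA = [0.5618 -0.9666; 0.5092 0.8886]
A−BK = [-0.0600 0.5444; 0.1420 -1.6561]
AᵀP(A−BK) = [0.7760 -0.9823; -0.9823 3.5430]
P' = Q + AᵀP(A−BK) = [1.2760 -1.9823; -1.9823 7.5430]
tr(P') = 8.8190

8.8190


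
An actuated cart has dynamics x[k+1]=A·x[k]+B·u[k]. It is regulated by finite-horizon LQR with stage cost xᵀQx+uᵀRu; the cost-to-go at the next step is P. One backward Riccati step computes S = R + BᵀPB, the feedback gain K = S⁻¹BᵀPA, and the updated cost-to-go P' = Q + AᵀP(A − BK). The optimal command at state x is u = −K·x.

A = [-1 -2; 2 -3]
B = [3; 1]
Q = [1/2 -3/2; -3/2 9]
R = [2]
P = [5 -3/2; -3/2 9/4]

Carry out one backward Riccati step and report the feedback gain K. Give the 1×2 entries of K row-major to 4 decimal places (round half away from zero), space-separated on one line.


-0.4472 -0.5031

BᵀP = [13.5000 -2.2500]
S = R + BᵀPB = [2] + [38.2500] = [40.2500]
BᵀPA = [-18.0000 -20.2500]
K = S⁻¹·BᵀPA = [-0.4472 -0.5031]
A−BK = [0.3416 -0.4907; 2.4472 -2.4969]
AᵀP(A−BK) = [11.9503 -11.0559; -11.0559 12.0621]
P' = Q + AᵀP(A−BK) = [12.4503 -12.5559; -12.5559 21.0621]
tr(P') = 33.5124


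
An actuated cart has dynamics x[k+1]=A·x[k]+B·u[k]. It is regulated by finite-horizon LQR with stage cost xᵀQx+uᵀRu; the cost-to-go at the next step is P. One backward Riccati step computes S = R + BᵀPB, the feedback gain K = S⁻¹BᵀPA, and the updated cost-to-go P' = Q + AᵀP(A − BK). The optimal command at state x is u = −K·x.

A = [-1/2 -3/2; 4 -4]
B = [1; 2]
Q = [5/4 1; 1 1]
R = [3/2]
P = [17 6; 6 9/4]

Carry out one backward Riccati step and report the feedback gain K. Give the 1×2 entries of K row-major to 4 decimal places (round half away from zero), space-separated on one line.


BᵀP = [29.0000 10.5000]
S = R + BᵀPB = [3/2] + [50.0000] = [51.5000]
BᵀPA = [27.5000 -85.5000]
K = S⁻¹·BᵀPA = [0.5340 -1.6602]
A−BK = [-1.0340 0.1602; 2.9320 -0.6796]
AᵀP(A−BK) = [1.5655 -1.5947; -1.5947 4.3034]
P' = Q + AᵀP(A−BK) = [2.8155 -0.5947; -0.5947 5.3034]
tr(P') = 8.1189

0.5340 -1.6602


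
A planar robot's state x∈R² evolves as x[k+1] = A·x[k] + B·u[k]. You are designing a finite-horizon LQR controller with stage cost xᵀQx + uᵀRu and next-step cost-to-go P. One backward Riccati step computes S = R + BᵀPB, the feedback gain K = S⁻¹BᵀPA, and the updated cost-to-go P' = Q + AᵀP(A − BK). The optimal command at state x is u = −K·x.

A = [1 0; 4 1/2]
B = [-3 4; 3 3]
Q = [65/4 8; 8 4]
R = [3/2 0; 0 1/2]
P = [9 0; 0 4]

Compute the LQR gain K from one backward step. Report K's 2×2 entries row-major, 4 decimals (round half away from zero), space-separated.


BᵀP = [-27.0000 12.0000; 36.0000 12.0000]
S = R + BᵀPB = [3/2 0; 0 1/2] + [117.0000 -72.0000; -72.0000 180.0000] = [118.5000 -72.0000; -72.0000 180.5000]
BᵀPA = [21.0000 6.0000; 84.0000 6.0000]
K = S⁻¹·BᵀPA = [0.6071 0.0935; 0.7075 0.0705]
A−BK = [-0.0088 -0.0017; 0.0560 0.0079]
AᵀP(A−BK) = [0.8164 0.1120; 0.1120 0.0159]
P' = Q + AᵀP(A−BK) = [17.0664 8.1120; 8.1120 4.0159]
tr(P') = 21.0823

0.6071 0.0935 0.7075 0.0705


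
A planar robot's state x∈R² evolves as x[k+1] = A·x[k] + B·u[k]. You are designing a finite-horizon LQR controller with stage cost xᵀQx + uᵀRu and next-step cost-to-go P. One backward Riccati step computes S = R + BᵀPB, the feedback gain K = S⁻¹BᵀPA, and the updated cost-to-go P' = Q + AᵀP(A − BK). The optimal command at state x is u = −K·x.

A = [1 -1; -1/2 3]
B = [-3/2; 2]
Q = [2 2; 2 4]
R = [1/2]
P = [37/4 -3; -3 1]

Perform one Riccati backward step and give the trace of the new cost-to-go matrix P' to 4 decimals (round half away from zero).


6.6079

BᵀP = [-19.8750 6.5000]
S = R + BᵀPB = [1/2] + [42.8125] = [43.3125]
BᵀPA = [-23.1250 39.3750]
K = S⁻¹·BᵀPA = [-0.5339 0.9091]
A−BK = [0.1991 0.3636; 0.5678 1.1818]
AᵀP(A−BK) = [0.1533 -0.2273; -0.2273 0.4545]
P' = Q + AᵀP(A−BK) = [2.1533 1.7727; 1.7727 4.4545]
tr(P') = 6.6079


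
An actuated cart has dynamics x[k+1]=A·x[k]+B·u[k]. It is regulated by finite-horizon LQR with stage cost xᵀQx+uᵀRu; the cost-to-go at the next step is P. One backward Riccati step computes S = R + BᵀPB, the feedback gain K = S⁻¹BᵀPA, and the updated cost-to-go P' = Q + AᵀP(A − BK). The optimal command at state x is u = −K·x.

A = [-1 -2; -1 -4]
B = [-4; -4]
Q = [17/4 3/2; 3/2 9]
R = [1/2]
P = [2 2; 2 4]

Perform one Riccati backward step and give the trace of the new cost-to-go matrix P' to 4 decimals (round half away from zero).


15.2002

BᵀP = [-16.0000 -24.0000]
S = R + BᵀPB = [1/2] + [160.0000] = [160.5000]
BᵀPA = [40.0000 128.0000]
K = S⁻¹·BᵀPA = [0.2492 0.7975]
A−BK = [-0.0031 1.1900; -0.0031 -0.8100]
AᵀP(A−BK) = [0.0312 0.0997; 0.0997 1.9190]
P' = Q + AᵀP(A−BK) = [4.2812 1.5997; 1.5997 10.9190]
tr(P') = 15.2002


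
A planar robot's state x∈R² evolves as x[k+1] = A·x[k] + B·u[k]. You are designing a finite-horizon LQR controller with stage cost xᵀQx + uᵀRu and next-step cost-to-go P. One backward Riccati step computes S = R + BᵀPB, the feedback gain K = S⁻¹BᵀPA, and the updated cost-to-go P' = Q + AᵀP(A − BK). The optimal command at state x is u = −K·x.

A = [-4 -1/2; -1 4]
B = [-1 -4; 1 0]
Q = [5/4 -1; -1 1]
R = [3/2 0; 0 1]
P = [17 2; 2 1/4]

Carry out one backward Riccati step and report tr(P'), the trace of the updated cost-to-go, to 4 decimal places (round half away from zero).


BᵀP = [-15.0000 -1.7500; -68.0000 -8.0000]
S = R + BᵀPB = [3/2 0; 0 1] + [13.2500 60.0000; 60.0000 272.0000] = [14.7500 60.0000; 60.0000 273.0000]
BᵀPA = [61.7500 0.5000; 280.0000 2.0000]
K = S⁻¹·BᵀPA = [0.1353 0.0387; 0.9959 -0.0012]
A−BK = [0.1189 -0.4660; -1.1353 3.9613]
AᵀP(A−BK) = [1.0419 -0.0595; -0.0595 0.2330]
P' = Q + AᵀP(A−BK) = [2.2919 -1.0595; -1.0595 1.2330]
tr(P') = 3.5249

3.5249


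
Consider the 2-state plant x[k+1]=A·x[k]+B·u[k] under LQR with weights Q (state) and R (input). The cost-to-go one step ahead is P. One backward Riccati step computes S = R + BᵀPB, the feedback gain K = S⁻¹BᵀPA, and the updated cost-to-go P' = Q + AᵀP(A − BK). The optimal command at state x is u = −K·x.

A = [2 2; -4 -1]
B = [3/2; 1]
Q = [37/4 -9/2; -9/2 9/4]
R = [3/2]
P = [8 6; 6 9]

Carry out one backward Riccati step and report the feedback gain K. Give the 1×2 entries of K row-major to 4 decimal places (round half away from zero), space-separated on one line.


BᵀP = [18.0000 18.0000]
S = R + BᵀPB = [3/2] + [45.0000] = [46.5000]
BᵀPA = [-36.0000 18.0000]
K = S⁻¹·BᵀPA = [-0.7742 0.3871]
A−BK = [3.1613 1.4194; -3.2258 -1.3871]
AᵀP(A−BK) = [52.1290 21.9355; 21.9355 10.0323]
P' = Q + AᵀP(A−BK) = [61.3790 17.4355; 17.4355 12.2823]
tr(P') = 73.6613

-0.7742 0.3871


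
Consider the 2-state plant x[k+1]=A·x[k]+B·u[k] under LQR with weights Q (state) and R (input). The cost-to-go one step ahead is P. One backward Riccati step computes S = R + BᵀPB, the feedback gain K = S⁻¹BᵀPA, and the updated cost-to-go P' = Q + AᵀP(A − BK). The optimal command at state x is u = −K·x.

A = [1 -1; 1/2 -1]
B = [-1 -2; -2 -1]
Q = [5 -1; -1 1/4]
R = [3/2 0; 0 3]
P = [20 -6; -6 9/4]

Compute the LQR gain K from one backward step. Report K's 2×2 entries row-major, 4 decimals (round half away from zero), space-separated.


BᵀP = [-8.0000 1.5000; -34.0000 9.7500]
S = R + BᵀPB = [3/2 0; 0 3] + [5.0000 14.5000; 14.5000 58.2500] = [6.5000 14.5000; 14.5000 61.2500]
BᵀPA = [-7.2500 6.5000; -29.1250 24.2500]
K = S⁻¹·BᵀPA = [-0.1158 0.2475; -0.4481 0.3373]
A−BK = [-0.0120 -0.0778; -0.1796 -0.1677]
AᵀP(A−BK) = [0.6722 -0.5060; -0.5060 0.4611]
P' = Q + AᵀP(A−BK) = [5.6722 -1.5060; -1.5060 0.7111]
tr(P') = 6.3832

-0.1158 0.2475 -0.4481 0.3373


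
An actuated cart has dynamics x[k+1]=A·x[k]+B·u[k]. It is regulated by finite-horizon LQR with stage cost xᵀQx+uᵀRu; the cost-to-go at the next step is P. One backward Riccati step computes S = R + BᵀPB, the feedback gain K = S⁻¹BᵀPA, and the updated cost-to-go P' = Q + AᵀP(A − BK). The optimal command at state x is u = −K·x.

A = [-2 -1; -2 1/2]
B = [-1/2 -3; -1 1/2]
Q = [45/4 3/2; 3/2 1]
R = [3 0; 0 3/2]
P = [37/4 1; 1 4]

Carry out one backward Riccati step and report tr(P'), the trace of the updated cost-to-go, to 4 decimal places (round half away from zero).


21.4053

BᵀP = [-5.6250 -4.5000; -27.2500 -1.0000]
S = R + BᵀPB = [3 0; 0 3/2] + [7.3125 14.6250; 14.6250 81.2500] = [10.3125 14.6250; 14.6250 82.7500]
BᵀPA = [20.2500 3.3750; 56.5000 26.7500]
K = S⁻¹·BᵀPA = [1.3283 -0.1750; 0.4480 0.3542]
A−BK = [0.0082 -0.0249; -0.8958 0.1479]
AᵀP(A−BK) = [8.7893 -0.9676; -0.9676 0.3659]
P' = Q + AᵀP(A−BK) = [20.0393 0.5324; 0.5324 1.3659]
tr(P') = 21.4053


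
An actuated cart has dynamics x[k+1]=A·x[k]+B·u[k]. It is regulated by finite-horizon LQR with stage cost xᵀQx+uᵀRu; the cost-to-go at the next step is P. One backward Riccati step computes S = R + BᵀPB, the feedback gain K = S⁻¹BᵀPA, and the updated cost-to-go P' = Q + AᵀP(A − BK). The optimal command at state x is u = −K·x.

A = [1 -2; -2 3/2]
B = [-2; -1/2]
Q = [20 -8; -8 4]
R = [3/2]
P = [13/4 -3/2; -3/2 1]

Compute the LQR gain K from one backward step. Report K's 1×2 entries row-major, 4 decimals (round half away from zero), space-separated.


-0.9149 1.2979

BᵀP = [-5.7500 2.5000]
S = R + BᵀPB = [3/2] + [10.2500] = [11.7500]
BᵀPA = [-10.7500 15.2500]
K = S⁻¹·BᵀPA = [-0.9149 1.2979]
A−BK = [-0.8298 0.5957; -2.4574 2.1489]
AᵀP(A−BK) = [3.4149 -3.7979; -3.7979 4.4574]
P' = Q + AᵀP(A−BK) = [23.4149 -11.7979; -11.7979 8.4574]
tr(P') = 31.8723


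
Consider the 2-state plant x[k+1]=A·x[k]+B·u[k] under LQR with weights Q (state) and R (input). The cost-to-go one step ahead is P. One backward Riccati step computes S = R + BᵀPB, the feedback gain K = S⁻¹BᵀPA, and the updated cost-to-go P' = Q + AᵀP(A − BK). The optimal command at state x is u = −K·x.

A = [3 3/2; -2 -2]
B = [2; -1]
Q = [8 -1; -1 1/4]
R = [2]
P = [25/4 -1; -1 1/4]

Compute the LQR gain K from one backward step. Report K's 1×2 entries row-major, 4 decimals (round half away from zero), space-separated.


BᵀP = [13.5000 -2.2500]
S = R + BᵀPB = [2] + [29.2500] = [31.2500]
BᵀPA = [45.0000 24.7500]
K = S⁻¹·BᵀPA = [1.4400 0.7920]
A−BK = [0.1200 -0.0840; -0.5600 -1.2080]
AᵀP(A−BK) = [4.4500 2.4850; 2.4850 1.4605]
P' = Q + AᵀP(A−BK) = [12.4500 1.4850; 1.4850 1.7105]
tr(P') = 14.1605

1.4400 0.7920


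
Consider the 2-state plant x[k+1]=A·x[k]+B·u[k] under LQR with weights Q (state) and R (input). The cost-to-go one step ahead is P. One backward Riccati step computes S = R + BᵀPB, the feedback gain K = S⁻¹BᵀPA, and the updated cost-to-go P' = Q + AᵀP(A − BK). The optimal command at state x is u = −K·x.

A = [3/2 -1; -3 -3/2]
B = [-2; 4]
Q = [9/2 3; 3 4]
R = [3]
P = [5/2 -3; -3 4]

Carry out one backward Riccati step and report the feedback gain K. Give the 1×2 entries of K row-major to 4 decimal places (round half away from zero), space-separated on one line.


-0.7320 -0.1280

BᵀP = [-17.0000 22.0000]
S = R + BᵀPB = [3] + [122.0000] = [125.0000]
BᵀPA = [-91.5000 -16.0000]
K = S⁻¹·BᵀPA = [-0.7320 -0.1280]
A−BK = [0.0360 -1.2560; -0.0720 -0.9880]
AᵀP(A−BK) = [1.6470 0.2880; 0.2880 0.4520]
P' = Q + AᵀP(A−BK) = [6.1470 3.2880; 3.2880 4.4520]
tr(P') = 10.5990


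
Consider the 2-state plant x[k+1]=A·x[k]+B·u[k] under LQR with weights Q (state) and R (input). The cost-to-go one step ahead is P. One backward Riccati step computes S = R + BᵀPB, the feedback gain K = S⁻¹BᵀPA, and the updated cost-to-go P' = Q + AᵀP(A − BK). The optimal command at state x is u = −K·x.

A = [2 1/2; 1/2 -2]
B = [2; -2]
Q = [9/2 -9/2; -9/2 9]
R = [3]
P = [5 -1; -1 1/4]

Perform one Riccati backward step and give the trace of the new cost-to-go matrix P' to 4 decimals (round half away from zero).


15.8574

BᵀP = [12.0000 -2.5000]
S = R + BᵀPB = [3] + [29.0000] = [32.0000]
BᵀPA = [22.7500 11.0000]
K = S⁻¹·BᵀPA = [0.7109 0.3438]
A−BK = [0.5781 -0.1875; 1.9219 -1.3125]
AᵀP(A−BK) = [1.8887 0.6797; 0.6797 0.4688]
P' = Q + AᵀP(A−BK) = [6.3887 -3.8203; -3.8203 9.4688]
tr(P') = 15.8574


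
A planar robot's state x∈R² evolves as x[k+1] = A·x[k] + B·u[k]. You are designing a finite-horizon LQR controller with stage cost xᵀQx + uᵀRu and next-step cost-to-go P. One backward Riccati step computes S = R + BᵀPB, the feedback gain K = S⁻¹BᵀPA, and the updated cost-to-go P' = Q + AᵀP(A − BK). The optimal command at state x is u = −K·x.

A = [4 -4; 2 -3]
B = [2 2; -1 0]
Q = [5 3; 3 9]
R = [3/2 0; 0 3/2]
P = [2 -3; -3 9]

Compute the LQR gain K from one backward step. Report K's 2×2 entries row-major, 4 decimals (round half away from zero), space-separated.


BᵀP = [7.0000 -15.0000; 4.0000 -6.0000]
S = R + BᵀPB = [3/2 0; 0 3/2] + [29.0000 14.0000; 14.0000 8.0000] = [30.5000 14.0000; 14.0000 9.5000]
BᵀPA = [-2.0000 17.0000; 4.0000 2.0000]
K = S⁻¹·BᵀPA = [-0.8000 1.4240; 1.6000 -1.8880]
A−BK = [2.4000 -3.0720; 1.2000 -1.5760]
AᵀP(A−BK) = [12.0000 -15.6000; -15.6000 20.5680]
P' = Q + AᵀP(A−BK) = [17.0000 -12.6000; -12.6000 29.5680]
tr(P') = 46.5680

-0.8000 1.4240 1.6000 -1.8880


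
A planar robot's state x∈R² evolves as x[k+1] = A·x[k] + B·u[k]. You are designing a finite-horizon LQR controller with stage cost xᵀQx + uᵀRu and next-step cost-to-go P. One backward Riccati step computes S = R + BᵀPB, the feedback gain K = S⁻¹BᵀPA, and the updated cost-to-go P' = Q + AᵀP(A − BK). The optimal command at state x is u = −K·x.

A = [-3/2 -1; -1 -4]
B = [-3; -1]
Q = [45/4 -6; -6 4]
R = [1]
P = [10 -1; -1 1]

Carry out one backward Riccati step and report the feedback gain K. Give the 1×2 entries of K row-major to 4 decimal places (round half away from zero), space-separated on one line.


0.4826 0.2442

BᵀP = [-29.0000 2.0000]
S = R + BᵀPB = [1] + [85.0000] = [86.0000]
BᵀPA = [41.5000 21.0000]
K = S⁻¹·BᵀPA = [0.4826 0.2442]
A−BK = [-0.0523 -0.2674; -0.5174 -3.7558]
AᵀP(A−BK) = [0.4738 1.8663; 1.8663 12.8721]
P' = Q + AᵀP(A−BK) = [11.7238 -4.1337; -4.1337 16.8721]
tr(P') = 28.5959


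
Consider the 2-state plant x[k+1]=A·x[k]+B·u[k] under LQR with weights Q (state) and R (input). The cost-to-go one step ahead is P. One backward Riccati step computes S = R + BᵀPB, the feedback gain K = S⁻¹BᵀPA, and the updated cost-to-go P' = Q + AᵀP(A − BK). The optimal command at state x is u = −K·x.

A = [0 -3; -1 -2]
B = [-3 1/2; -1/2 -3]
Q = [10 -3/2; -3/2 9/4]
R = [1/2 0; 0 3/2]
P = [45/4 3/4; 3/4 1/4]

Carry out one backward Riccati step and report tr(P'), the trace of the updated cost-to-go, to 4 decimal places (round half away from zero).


13.0932

BᵀP = [-34.1250 -2.3750; 3.3750 -0.3750]
S = R + BᵀPB = [1/2 0; 0 3/2] + [103.5625 -9.9375; -9.9375 2.8125] = [104.0625 -9.9375; -9.9375 4.3125]
BᵀPA = [2.3750 107.1250; 0.3750 -9.3750]
K = S⁻¹·BᵀPA = [0.0399 1.0537; 0.1789 0.2542]
A−BK = [0.0303 0.0340; -0.4433 -0.7106]
AᵀP(A−BK) = [0.0881 0.1521; 0.1521 0.7551]
P' = Q + AᵀP(A−BK) = [10.0881 -1.3479; -1.3479 3.0051]
tr(P') = 13.0932


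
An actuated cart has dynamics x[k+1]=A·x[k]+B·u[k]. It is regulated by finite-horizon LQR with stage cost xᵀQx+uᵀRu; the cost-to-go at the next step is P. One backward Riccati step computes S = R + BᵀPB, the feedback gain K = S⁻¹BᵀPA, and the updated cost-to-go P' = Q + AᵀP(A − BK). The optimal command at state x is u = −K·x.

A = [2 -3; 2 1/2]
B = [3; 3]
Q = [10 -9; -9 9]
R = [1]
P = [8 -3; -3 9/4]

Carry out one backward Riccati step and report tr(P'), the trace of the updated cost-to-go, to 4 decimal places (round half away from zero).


BᵀP = [15.0000 -2.2500]
S = R + BᵀPB = [1] + [38.2500] = [39.2500]
BᵀPA = [25.5000 -46.1250]
K = S⁻¹·BᵀPA = [0.6497 -1.1752]
A−BK = [0.0510 0.5255; 0.0510 4.0255]
AᵀP(A−BK) = [0.4331 -0.7834; -0.7834 27.3583]
P' = Q + AᵀP(A−BK) = [10.4331 -9.7834; -9.7834 36.3583]
tr(P') = 46.7914

46.7914


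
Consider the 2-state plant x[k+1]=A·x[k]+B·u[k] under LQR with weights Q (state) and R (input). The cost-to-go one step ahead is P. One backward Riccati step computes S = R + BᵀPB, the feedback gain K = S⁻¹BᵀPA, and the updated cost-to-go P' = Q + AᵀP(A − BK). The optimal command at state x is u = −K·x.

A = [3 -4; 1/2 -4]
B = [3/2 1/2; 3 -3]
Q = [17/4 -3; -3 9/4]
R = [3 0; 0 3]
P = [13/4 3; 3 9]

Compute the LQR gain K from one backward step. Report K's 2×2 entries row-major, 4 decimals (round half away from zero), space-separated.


BᵀP = [13.8750 31.5000; -7.3750 -25.5000]
S = R + BᵀPB = [3 0; 0 3] + [115.3125 -87.5625; -87.5625 72.8125] = [118.3125 -87.5625; -87.5625 75.8125]
BᵀPA = [57.3750 -181.5000; -34.8750 131.5000]
K = S⁻¹·BᵀPA = [0.9951 -1.7242; 0.6893 -0.2568]
A−BK = [1.1627 -1.2853; -0.4174 0.4020]
AᵀP(A−BK) = [7.4458 -9.0337; -9.0337 12.8396]
P' = Q + AᵀP(A−BK) = [11.6958 -12.0337; -12.0337 15.0896]
tr(P') = 26.7854

0.9951 -1.7242 0.6893 -0.2568


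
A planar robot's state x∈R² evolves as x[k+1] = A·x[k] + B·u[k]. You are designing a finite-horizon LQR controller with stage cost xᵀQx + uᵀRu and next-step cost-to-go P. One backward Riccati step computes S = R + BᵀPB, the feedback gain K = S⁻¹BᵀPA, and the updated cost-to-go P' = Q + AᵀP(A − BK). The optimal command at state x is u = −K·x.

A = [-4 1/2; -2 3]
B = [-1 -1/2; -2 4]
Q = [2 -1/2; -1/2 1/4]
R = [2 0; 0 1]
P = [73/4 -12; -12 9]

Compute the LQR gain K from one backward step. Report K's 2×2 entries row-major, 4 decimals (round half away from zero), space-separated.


1.8843 -0.4071 0.9877 0.4378

BᵀP = [5.7500 -6.0000; -57.1250 42.0000]
S = R + BᵀPB = [2 0; 0 1] + [6.2500 -26.8750; -26.8750 196.5625] = [8.2500 -26.8750; -26.8750 197.5625]
BᵀPA = [-11.0000 -15.1250; 144.5000 97.4375]
K = S⁻¹·BᵀPA = [1.8843 -0.4071; 0.9877 0.4378]
A−BK = [-1.6218 0.3118; -2.1823 0.4345]
AᵀP(A−BK) = [13.9986 -2.2429; -2.2429 0.7451]
P' = Q + AᵀP(A−BK) = [15.9986 -2.7429; -2.7429 0.9951]
tr(P') = 16.9937


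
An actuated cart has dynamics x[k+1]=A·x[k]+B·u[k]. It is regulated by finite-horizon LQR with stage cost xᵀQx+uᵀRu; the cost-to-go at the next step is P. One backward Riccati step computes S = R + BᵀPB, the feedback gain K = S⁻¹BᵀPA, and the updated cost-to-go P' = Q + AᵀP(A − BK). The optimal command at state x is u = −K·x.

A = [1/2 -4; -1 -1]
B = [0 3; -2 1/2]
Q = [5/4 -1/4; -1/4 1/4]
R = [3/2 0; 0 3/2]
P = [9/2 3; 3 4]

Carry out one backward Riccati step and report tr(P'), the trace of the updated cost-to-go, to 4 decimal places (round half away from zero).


BᵀP = [-6.0000 -8.0000; 15.0000 11.0000]
S = R + BᵀPB = [3/2 0; 0 3/2] + [16.0000 -22.0000; -22.0000 50.5000] = [17.5000 -22.0000; -22.0000 52.0000]
BᵀPA = [5.0000 32.0000; -3.5000 -71.0000]
K = S⁻¹·BᵀPA = [0.4296 0.2394; 0.1144 -1.2641]
A−BK = [0.1567 -0.2077; -0.1981 0.1109]
AᵀP(A−BK) = [0.3776 -0.1215; -0.1215 2.5880]
P' = Q + AᵀP(A−BK) = [1.6276 -0.3715; -0.3715 2.8380]
tr(P') = 4.4657

4.4657


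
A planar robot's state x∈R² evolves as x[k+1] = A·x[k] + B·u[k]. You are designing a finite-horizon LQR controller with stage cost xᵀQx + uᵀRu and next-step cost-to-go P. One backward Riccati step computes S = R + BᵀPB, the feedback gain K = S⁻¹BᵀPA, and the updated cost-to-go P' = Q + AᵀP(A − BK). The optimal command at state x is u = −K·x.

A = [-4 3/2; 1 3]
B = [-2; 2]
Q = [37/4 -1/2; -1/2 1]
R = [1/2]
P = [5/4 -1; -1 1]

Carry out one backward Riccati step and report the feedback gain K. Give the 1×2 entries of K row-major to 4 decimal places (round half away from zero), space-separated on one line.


1.2571 0.3000

BᵀP = [-4.5000 4.0000]
S = R + BᵀPB = [1/2] + [17.0000] = [17.5000]
BᵀPA = [22.0000 5.2500]
K = S⁻¹·BᵀPA = [1.2571 0.3000]
A−BK = [-1.4857 2.1000; -1.5143 2.4000]
AᵀP(A−BK) = [1.3429 -0.6000; -0.6000 1.2375]
P' = Q + AᵀP(A−BK) = [10.5929 -1.1000; -1.1000 2.2375]
tr(P') = 12.8304


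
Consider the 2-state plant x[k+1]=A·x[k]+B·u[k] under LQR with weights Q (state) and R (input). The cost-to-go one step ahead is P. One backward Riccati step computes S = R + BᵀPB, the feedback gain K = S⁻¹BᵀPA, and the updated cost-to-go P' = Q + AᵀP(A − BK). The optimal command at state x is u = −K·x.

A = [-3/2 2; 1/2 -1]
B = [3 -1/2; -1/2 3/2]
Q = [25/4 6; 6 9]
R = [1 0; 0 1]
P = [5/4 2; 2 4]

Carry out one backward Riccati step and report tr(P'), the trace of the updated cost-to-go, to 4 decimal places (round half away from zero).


15.7757

BᵀP = [2.7500 4.0000; 2.3750 5.0000]
S = R + BᵀPB = [1 0; 0 1] + [6.2500 4.6250; 4.6250 6.3125] = [7.2500 4.6250; 4.6250 7.3125]
BᵀPA = [-2.1250 1.5000; -1.0625 -0.2500]
K = S⁻¹·BᵀPA = [-0.3360 0.3834; 0.0672 -0.2767]
A−BK = [-0.4585 0.7115; 0.2312 -0.3933]
AᵀP(A−BK) = [0.1700 -0.2292; -0.2292 0.3557]
P' = Q + AᵀP(A−BK) = [6.4200 5.7708; 5.7708 9.3557]
tr(P') = 15.7757


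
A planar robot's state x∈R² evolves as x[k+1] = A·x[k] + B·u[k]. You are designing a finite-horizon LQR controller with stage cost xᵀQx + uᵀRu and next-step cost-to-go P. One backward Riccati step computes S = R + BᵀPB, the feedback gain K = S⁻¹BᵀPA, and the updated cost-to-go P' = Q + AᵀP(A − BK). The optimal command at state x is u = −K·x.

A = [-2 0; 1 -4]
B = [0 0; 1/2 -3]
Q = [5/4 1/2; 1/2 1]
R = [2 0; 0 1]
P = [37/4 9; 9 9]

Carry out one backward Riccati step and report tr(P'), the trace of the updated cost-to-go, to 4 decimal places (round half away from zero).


5.0906

BᵀP = [4.5000 4.5000; -27.0000 -27.0000]
S = R + BᵀPB = [2 0; 0 1] + [2.2500 -13.5000; -13.5000 81.0000] = [4.2500 -13.5000; -13.5000 82.0000]
BᵀPA = [-4.5000 -18.0000; 27.0000 108.0000]
K = S⁻¹·BᵀPA = [-0.0271 -0.1083; 0.3248 1.2992]
A−BK = [-2.0000 0.0000; 1.9880 -0.0481]
AᵀP(A−BK) = [1.1083 0.4331; 0.4331 1.7323]
P' = Q + AᵀP(A−BK) = [2.3583 0.9331; 0.9331 2.7323]
tr(P') = 5.0906


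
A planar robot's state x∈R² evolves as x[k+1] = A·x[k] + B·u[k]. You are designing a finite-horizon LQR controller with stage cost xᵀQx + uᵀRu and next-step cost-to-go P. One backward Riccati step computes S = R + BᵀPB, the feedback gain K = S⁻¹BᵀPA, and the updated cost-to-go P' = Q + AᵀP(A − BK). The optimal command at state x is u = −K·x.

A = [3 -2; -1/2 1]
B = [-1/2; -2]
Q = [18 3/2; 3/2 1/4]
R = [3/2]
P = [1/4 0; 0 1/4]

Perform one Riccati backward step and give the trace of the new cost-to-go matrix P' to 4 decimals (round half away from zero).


BᵀP = [-0.1250 -0.5000]
S = R + BᵀPB = [3/2] + [1.0625] = [2.5625]
BᵀPA = [-0.1250 -0.2500]
K = S⁻¹·BᵀPA = [-0.0488 -0.0976]
A−BK = [2.9756 -2.0488; -0.5976 0.8049]
AᵀP(A−BK) = [2.3064 -1.6372; -1.6372 1.2256]
P' = Q + AᵀP(A−BK) = [20.3064 -0.1372; -0.1372 1.4756]
tr(P') = 21.7820

21.7820


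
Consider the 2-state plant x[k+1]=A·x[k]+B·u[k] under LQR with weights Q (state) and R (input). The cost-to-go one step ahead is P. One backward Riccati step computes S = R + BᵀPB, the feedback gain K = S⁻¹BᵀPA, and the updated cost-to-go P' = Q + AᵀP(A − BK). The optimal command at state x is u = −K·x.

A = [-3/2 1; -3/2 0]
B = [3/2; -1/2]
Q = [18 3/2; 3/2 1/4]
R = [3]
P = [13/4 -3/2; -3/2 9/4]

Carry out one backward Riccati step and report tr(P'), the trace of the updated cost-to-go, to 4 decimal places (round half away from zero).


BᵀP = [5.6250 -3.3750]
S = R + BᵀPB = [3] + [10.1250] = [13.1250]
BᵀPA = [-3.3750 5.6250]
K = S⁻¹·BᵀPA = [-0.2571 0.4286]
A−BK = [-1.1143 0.3571; -1.6286 0.2143]
AᵀP(A−BK) = [4.7571 -1.1786; -1.1786 0.8393]
P' = Q + AᵀP(A−BK) = [22.7571 0.3214; 0.3214 1.0893]
tr(P') = 23.8464

23.8464


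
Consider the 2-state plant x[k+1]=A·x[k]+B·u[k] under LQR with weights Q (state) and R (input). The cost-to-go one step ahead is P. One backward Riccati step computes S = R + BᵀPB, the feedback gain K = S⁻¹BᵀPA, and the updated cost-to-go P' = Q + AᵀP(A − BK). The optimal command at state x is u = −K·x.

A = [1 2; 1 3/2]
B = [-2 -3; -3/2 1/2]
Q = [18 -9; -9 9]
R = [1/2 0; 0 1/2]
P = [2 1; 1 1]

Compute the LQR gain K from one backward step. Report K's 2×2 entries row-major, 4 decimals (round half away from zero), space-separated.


-0.5135 -0.8297 -0.0270 -0.1595

BᵀP = [-5.5000 -3.5000; -5.5000 -2.5000]
S = R + BᵀPB = [1/2 0; 0 1/2] + [16.2500 14.7500; 14.7500 15.2500] = [16.7500 14.7500; 14.7500 15.7500]
BᵀPA = [-9.0000 -16.2500; -8.0000 -14.7500]
K = S⁻¹·BᵀPA = [-0.5135 -0.8297; -0.0270 -0.1595]
A−BK = [-0.1081 -0.1378; 0.2432 0.3351]
AᵀP(A−BK) = [0.1622 0.2568; 0.2568 0.4149]
P' = Q + AᵀP(A−BK) = [18.1622 -8.7432; -8.7432 9.4149]
tr(P') = 27.5770


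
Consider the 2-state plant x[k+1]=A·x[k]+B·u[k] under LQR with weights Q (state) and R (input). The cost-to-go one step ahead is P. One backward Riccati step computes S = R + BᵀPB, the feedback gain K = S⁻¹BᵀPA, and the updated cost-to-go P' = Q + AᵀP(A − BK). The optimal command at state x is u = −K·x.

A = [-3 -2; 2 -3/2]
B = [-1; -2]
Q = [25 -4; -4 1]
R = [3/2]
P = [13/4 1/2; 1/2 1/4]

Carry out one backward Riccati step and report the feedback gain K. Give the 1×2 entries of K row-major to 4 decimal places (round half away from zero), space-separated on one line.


BᵀP = [-4.2500 -1.0000]
S = R + BᵀPB = [3/2] + [6.2500] = [7.7500]
BᵀPA = [10.7500 10.0000]
K = S⁻¹·BᵀPA = [1.3871 1.2903]
A−BK = [-1.6129 -0.7097; 4.7742 1.0806]
AᵀP(A−BK) = [9.3387 5.1290; 5.1290 3.6593]
P' = Q + AᵀP(A−BK) = [34.3387 1.1290; 1.1290 4.6593]
tr(P') = 38.9980

1.3871 1.2903


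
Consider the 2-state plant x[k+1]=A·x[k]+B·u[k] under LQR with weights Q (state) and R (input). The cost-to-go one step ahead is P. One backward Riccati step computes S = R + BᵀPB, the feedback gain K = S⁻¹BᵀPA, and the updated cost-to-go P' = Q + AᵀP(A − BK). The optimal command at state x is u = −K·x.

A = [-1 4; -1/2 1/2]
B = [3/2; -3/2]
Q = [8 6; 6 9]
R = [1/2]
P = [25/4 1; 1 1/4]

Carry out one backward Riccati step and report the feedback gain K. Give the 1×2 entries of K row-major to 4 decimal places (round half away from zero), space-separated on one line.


BᵀP = [7.8750 1.1250]
S = R + BᵀPB = [1/2] + [10.1250] = [10.6250]
BᵀPA = [-8.4375 32.0625]
K = S⁻¹·BᵀPA = [-0.7941 3.0176]
A−BK = [0.1912 -0.5265; -1.6912 5.0265]
AᵀP(A−BK) = [0.6121 -2.1011; -2.1011 7.3092]
P' = Q + AᵀP(A−BK) = [8.6121 3.8989; 3.8989 16.3092]
tr(P') = 24.9213

-0.7941 3.0176
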